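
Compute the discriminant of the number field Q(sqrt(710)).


For K = Q(sqrt(d)) with d squarefree: disc(K) = d if d = 1 mod 4, and disc(K) = 4d if d = 2 or 3 mod 4.
Here d = 710, and d mod 4 = 2.
d = 2 mod 4, not 1 (O_K = Z[sqrt(d)]), so disc(K) = 4d = 4 * (710) = 2840

2840


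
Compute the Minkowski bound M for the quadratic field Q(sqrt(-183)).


d = -183, d mod 4 = 1, so disc(K) = d = -183; |disc(K)| = 183
Imaginary quadratic field, so n = 2, s = r2 = 1, r1 = 0
M = (n!/n^n) * (4/pi)^s * sqrt(|disc(K)|) = (2!/2^2) * (4/pi)^1 * sqrt(183)
= 0.5 * 1.273240 * 13.527749
= 8.6120

8.6120


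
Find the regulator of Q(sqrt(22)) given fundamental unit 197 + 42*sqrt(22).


epsilon = 197 + 42*sqrt(22)
= 393.9975
R = ln(393.9975)
= 5.9763

5.9763


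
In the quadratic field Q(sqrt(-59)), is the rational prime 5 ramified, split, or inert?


K = Q(sqrt(-59)). Since d mod 4 = 1, disc(K) = -59.
Check p | disc: -59 mod 5 = 1.
p does not divide disc. Compute Legendre symbol (d/p):
1^((5-1)/2) mod 5 = 1
(d/p) = 1, so p splits: (p) = P*P' with e=1, f=1, g=2.
Therefore p is split.

split


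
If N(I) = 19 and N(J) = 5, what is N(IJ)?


N(IJ) = N(I) * N(J)
= 19 * 5
= 95

95


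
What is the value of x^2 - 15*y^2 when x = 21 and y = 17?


x^2 - d*y^2
= 21^2 - 15*17^2
= 441 - 4335
= -3894

-3894


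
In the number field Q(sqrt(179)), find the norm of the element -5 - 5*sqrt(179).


N(a + b*sqrt(d)) = a^2 - d*b^2
= (-5)^2 - (179)*(-5)^2
= 25 - 4475
= -4450

-4450


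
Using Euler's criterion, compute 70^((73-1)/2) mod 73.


p = 73 is prime and the exponent is (p-1)/2 = 36, so by Euler's criterion 70^36 = (70/73) = +1 or -1 mod 73.
Compute by square-and-multiply:
  36 = 32 + 4 (binary 100100)
  Repeated squaring mod 73: 70^1 = 70, 70^2 = 9, 70^4 = 8, 70^8 = 64, 70^16 = 8, 70^32 = 64
  70^36 = 70^32 * 70^4 = 64 * 8 mod 73
    64 * 8 = 512 = 1 mod 73
  70^36 = 1 mod 73
Result 1: 70 is a quadratic residue mod 73.
70^36 mod 73 = 1

1


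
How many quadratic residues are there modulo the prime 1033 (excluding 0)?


For prime p, the number of non-zero quadratic residues is (p-1)/2.
= (1033-1)/2
= 516

516


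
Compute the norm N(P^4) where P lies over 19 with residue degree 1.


N(P^a) = p^(a*f)
= 19^(4*1)
= 19^4
= 130321

130321


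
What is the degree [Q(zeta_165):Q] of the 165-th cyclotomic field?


The degree equals Euler's totient phi(165).
165 = 3 * 5 * 11
phi(165) = 80

80


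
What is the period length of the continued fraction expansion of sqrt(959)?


Run the CF algorithm for sqrt(959).
a_0 = floor(sqrt(959)) = 30; set m_0=0, q_0=1.
Recurrence: m' = q*a - m,  q' = (d - m'^2)/q,  a' = floor((a_0 + m')/q').
  step 1: m=30, q=59, a=1
  step 2: m=29, q=2, a=29
  step 3: m=29, q=59, a=1
  step 4: m=30, q=1, a=60
a_4 = 2*a_0 = 60, so the period closes here.
sqrt(959) = [30; 1, 29, 1, 60]
Period length = 4

4


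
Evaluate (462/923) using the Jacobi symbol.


Compute (462/923) via quadratic reciprocity:
  pull out 2: (2/923) = -1  (since 923 mod 8 = 3)
  reciprocity: (231/923) -> -(923/231)
  reduce: (230/231)
  pull out 2: (2/231) = +1  (since 231 mod 8 = 7)
  reciprocity: (115/231) -> -(231/115)
  reduce: (1/115)
  (1/115) = 1
Product of signs = -1

-1


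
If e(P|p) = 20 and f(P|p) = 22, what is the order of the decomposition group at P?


|D_P| = e * f
= 20 * 22
= 440

440


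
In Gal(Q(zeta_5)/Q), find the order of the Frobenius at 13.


The Frobenius at p in Gal(Q(zeta_n)/Q) = (Z/nZ)* is the class of p, so its order is ord_5(13), the smallest k >= 1 with 13^k = 1 mod 5.
n = 5 = 5, phi(5) = 4; the order divides phi(n).
Divisors of 4: 1, 2, 4
Repeated squaring mod 5: 13^1 = 3, 13^2 = 4, 13^4 = 1
Test divisors in increasing order:
  k=1: 13^1 = 3 mod 5
  k=2: 13^2 = 4 mod 5
  k=4: 13^4 = 1 mod 5  <- first divisor giving 1
Order = 4

4


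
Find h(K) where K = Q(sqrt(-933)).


K = Q(sqrt(-933)). d mod 4 = 3, so D = disc(K) = 4d = -3732
h(K) equals the number of primitive reduced positive-definite forms (a, b, c) = a*x^2 + b*x*y + c*y^2 with b^2 - 4ac = D,
where reduced means |b| <= a <= c, with b >= 0 whenever |b| = a or a = c, and primitive means gcd(a, b, c) = 1.
Reduced forces 3a^2 <= |D| = 3732, so 1 <= a <= 35; b must have the parity of D, and c = (b^2 - D)/(4a) must be an integer >= a.
Enumerate a = 1..35, b in [-a, a]:
  a=1: (1, 0, 933)  [1]
  a=2: (2, 2, 467)  [1]
  a=3: (3, 0, 311)  [1]
  a=4..5: none
  a=6: (6, 6, 157)  [1]
  a=7..12: none
  a=13: (13, -8, 73), (13, 8, 73)  [2]
  a=14..16: none
  a=17: (17, -12, 57), (17, 12, 57)  [2]
  a=18: none
  a=19: (19, -12, 51), (19, 12, 51)  [2]
  a=20..25: none
  a=26: (26, -18, 39), (26, 18, 39)  [2]
  a=27..28: none
  a=29: (29, -26, 38), (29, 26, 38)  [2]
  a=30: none
  a=31: (31, -22, 34), (31, 22, 34)  [2]
  a=32..35: none
Total reduced forms: 1 + 1 + 1 + 1 + 2 + 2 + 2 + 2 + 2 + 2 = 16
h = 16

16


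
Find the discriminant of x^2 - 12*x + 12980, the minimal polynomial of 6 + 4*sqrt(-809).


The element 6 + 4*sqrt(-809) has minimal polynomial:
x^2 - 12*x + 12980
Discriminant = (-12)^2 - 4*(12980)
= 144 - 51920
= -51776

-51776


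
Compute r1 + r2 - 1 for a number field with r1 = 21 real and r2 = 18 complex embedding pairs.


By Dirichlet's unit theorem:
rank = r1 + r2 - 1
= 21 + 18 - 1
= 38

38


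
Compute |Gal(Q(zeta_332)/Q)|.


|Gal(Q(zeta_332)/Q)| = phi(332)
= 164

164


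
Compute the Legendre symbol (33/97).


p = 97 is prime, so compute (33/97) with the reciprocity algorithm (Jacobi-symbol steps: pull out 2s via (2/n), flip via reciprocity, reduce):
  reciprocity: (33/97) -> +(97/33)
  reduce: (31/33)
  reciprocity: (31/33) -> +(33/31)
  reduce: (2/31)
  pull out 2: (2/31) = +1  (since 31 mod 8 = 7)
  (1/31) = 1
Product of signs = 1
(33/97) = 1

1


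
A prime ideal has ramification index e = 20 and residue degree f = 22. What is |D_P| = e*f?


|D_P| = e * f
= 20 * 22
= 440

440


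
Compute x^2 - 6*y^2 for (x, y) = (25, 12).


x^2 - d*y^2
= 25^2 - 6*12^2
= 625 - 864
= -239

-239


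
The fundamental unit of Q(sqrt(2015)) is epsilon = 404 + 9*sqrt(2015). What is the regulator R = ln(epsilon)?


epsilon = 404 + 9*sqrt(2015)
= 807.9988
R = ln(807.9988)
= 6.6946

6.6946


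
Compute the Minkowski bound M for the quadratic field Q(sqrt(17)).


d = 17, d mod 4 = 1, so disc(K) = d = 17; |disc(K)| = 17
Real quadratic field, so n = 2, s = r2 = 0, r1 = 2
M = (n!/n^n) * (4/pi)^s * sqrt(|disc(K)|) = (2!/2^2) * (4/pi)^0 * sqrt(17)
= 0.5 * 1.000000 * 4.123106
= 2.0616

2.0616


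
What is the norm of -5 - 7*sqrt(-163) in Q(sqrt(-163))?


N(a + b*sqrt(d)) = a^2 - d*b^2
= (-5)^2 - (-163)*(-7)^2
= 25 + 7987
= 8012

8012


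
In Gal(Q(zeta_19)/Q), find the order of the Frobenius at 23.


The Frobenius at p in Gal(Q(zeta_n)/Q) = (Z/nZ)* is the class of p, so its order is ord_19(23), the smallest k >= 1 with 23^k = 1 mod 19.
n = 19 = 19, phi(19) = 18; the order divides phi(n).
Divisors of 18: 1, 2, 3, 6, 9, 18
Repeated squaring mod 19: 23^1 = 4, 23^2 = 16, 23^4 = 9, 23^8 = 5, 23^16 = 6
Test divisors in increasing order:
  k=1: 23^1 = 4 mod 19
  k=2: 23^2 = 16 mod 19
  k=3: 23^3 = 16 * 4 = 7 mod 19
  k=6: 23^6 = 9 * 16 = 11 mod 19
  k=9: 23^9 = 5 * 4 = 1 mod 19  <- first divisor giving 1
Order = 9

9


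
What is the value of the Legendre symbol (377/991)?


p = 991 is prime, so compute (377/991) with the reciprocity algorithm (Jacobi-symbol steps: pull out 2s via (2/n), flip via reciprocity, reduce):
  reciprocity: (377/991) -> +(991/377)
  reduce: (237/377)
  reciprocity: (237/377) -> +(377/237)
  reduce: (140/237)
  pull out 2: (2/237) = -1  (since 237 mod 8 = 5)
  pull out 2: (2/237) = -1  (since 237 mod 8 = 5)
  reciprocity: (35/237) -> +(237/35)
  reduce: (27/35)
  reciprocity: (27/35) -> -(35/27)
  reduce: (8/27)
  pull out 2: (2/27) = -1  (since 27 mod 8 = 3)
  pull out 2: (2/27) = -1  (since 27 mod 8 = 3)
  pull out 2: (2/27) = -1  (since 27 mod 8 = 3)
  (1/27) = 1
Product of signs = 1
(377/991) = 1

1


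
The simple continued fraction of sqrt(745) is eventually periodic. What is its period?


Run the CF algorithm for sqrt(745).
a_0 = floor(sqrt(745)) = 27; set m_0=0, q_0=1.
Recurrence: m' = q*a - m,  q' = (d - m'^2)/q,  a' = floor((a_0 + m')/q').
  step 1: m=27, q=16, a=3
  step 2: m=21, q=19, a=2
  step 3: m=17, q=24, a=1
  step 4: m=7, q=29, a=1
  step 5: m=22, q=9, a=5
  step 6: m=23, q=24, a=2
  step 7: m=25, q=5, a=10
  step 8: m=25, q=24, a=2
  step 9: m=23, q=9, a=5
  step 10: m=22, q=29, a=1
  step 11: m=7, q=24, a=1
  step 12: m=17, q=19, a=2
  step 13: m=21, q=16, a=3
  step 14: m=27, q=1, a=54
a_14 = 2*a_0 = 54, so the period closes here.
sqrt(745) = [27; 3, 2, 1, 1, 5, 2, 10, 2, 5, 1, 1, 2, 3, 54]
Period length = 14

14


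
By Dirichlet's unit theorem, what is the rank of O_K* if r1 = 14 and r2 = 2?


By Dirichlet's unit theorem:
rank = r1 + r2 - 1
= 14 + 2 - 1
= 15

15


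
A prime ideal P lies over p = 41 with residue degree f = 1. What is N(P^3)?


N(P^a) = p^(a*f)
= 41^(3*1)
= 41^3
= 68921

68921


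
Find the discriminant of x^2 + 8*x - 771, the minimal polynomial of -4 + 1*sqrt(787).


The element -4 + 1*sqrt(787) has minimal polynomial:
x^2 + 8*x - 771
Discriminant = (8)^2 - 4*(-771)
= 64 + 3084
= 3148

3148


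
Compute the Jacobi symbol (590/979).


Compute (590/979) via quadratic reciprocity:
  pull out 2: (2/979) = -1  (since 979 mod 8 = 3)
  reciprocity: (295/979) -> -(979/295)
  reduce: (94/295)
  pull out 2: (2/295) = +1  (since 295 mod 8 = 7)
  reciprocity: (47/295) -> -(295/47)
  reduce: (13/47)
  reciprocity: (13/47) -> +(47/13)
  reduce: (8/13)
  pull out 2: (2/13) = -1  (since 13 mod 8 = 5)
  pull out 2: (2/13) = -1  (since 13 mod 8 = 5)
  pull out 2: (2/13) = -1  (since 13 mod 8 = 5)
  (1/13) = 1
Product of signs = 1

1


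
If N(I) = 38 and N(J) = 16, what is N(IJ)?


N(IJ) = N(I) * N(J)
= 38 * 16
= 608

608


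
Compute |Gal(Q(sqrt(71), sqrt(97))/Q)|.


The 2 square roots of distinct primes are multiplicatively independent over Q,
so [K:Q] = 2^2 and Gal(K/Q) is isomorphic to (Z/2Z)^2.
|Gal| = 2^2 = 4

4


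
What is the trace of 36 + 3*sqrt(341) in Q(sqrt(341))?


Tr(a + b*sqrt(d)) = (a + b*sqrt(d)) + (a - b*sqrt(d)) = 2a
= 2 * (36)
= 72

72


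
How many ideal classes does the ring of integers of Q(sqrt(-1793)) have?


K = Q(sqrt(-1793)). d mod 4 = 3, so D = disc(K) = 4d = -7172
h(K) equals the number of primitive reduced positive-definite forms (a, b, c) = a*x^2 + b*x*y + c*y^2 with b^2 - 4ac = D,
where reduced means |b| <= a <= c, with b >= 0 whenever |b| = a or a = c, and primitive means gcd(a, b, c) = 1.
Reduced forces 3a^2 <= |D| = 7172, so 1 <= a <= 48; b must have the parity of D, and c = (b^2 - D)/(4a) must be an integer >= a.
Enumerate a = 1..48, b in [-a, a]:
  a=1: (1, 0, 1793)  [1]
  a=2: (2, 2, 897)  [1]
  a=3: (3, -2, 598), (3, 2, 598)  [2]
  a=4..5: none
  a=6: (6, -2, 299), (6, 2, 299)  [2]
  a=7..8: none
  a=9: (9, -8, 201), (9, 8, 201)  [2]
  a=10: none
  a=11: (11, 0, 163)  [1]
  a=12: none
  a=13: (13, -2, 138), (13, 2, 138)  [2]
  a=14..16: none
  a=17: (17, -6, 106), (17, 6, 106)  [2]
  a=18: (18, -10, 101), (18, 10, 101)  [2]
  a=19..21: none
  a=22: (22, 22, 87)  [1]
  a=23: (23, -2, 78), (23, 2, 78)  [2]
  a=24..25: none
  a=26: (26, -2, 69), (26, 2, 69)  [2]
  a=27: (27, -8, 67), (27, 8, 67)  [2]
  a=28: none
  a=29: (29, -22, 66), (29, 22, 66)  [2]
  a=30: none
  a=31: (31, -12, 59), (31, 12, 59)  [2]
  a=32: none
  a=33: (33, -22, 58), (33, 22, 58)  [2]
  a=34: (34, -6, 53), (34, 6, 53)  [2]
  a=35..38: none
  a=39: (39, -28, 51), (39, -2, 46), (39, 2, 46), (39, 28, 51)  [4]
  a=40..42: none
  a=43: (43, -40, 51), (43, 40, 51)  [2]
  a=44..48: none
Total reduced forms: 1 + 1 + 2 + 2 + 2 + 1 + 2 + 2 + 2 + 1 + 2 + 2 + 2 + 2 + 2 + 2 + 2 + 4 + 2 = 36
h = 36

36


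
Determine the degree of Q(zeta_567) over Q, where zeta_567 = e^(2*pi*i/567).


The degree equals Euler's totient phi(567).
567 = 3^4 * 7
phi(567) = 324

324


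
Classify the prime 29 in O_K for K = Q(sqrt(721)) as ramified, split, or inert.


K = Q(sqrt(721)). Since d mod 4 = 1, disc(K) = 721.
Check p | disc: 721 mod 29 = 25.
p does not divide disc. Compute Legendre symbol (d/p):
25^((29-1)/2) mod 29 = 1
(d/p) = 1, so p splits: (p) = P*P' with e=1, f=1, g=2.
Therefore p is split.

split


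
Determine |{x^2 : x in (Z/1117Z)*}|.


For prime p, the number of non-zero quadratic residues is (p-1)/2.
= (1117-1)/2
= 558

558


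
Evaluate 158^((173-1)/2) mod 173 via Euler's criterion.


p = 173 is prime and the exponent is (p-1)/2 = 86, so by Euler's criterion 158^86 = (158/173) = +1 or -1 mod 173.
Compute by square-and-multiply:
  86 = 64 + 16 + 4 + 2 (binary 1010110)
  Repeated squaring mod 173: 158^1 = 158, 158^2 = 52, 158^4 = 109, 158^8 = 117, 158^16 = 22, 158^32 = 138, 158^64 = 14
  158^86 = 158^64 * 158^16 * 158^4 * 158^2 = 14 * 22 * 109 * 52 mod 173
    14 * 22 = 308 = 135 mod 173
    135 * 109 = 14715 = 10 mod 173
    10 * 52 = 520 = 1 mod 173
  158^86 = 1 mod 173
Result 1: 158 is a quadratic residue mod 173.
158^86 mod 173 = 1

1


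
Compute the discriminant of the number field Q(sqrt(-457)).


For K = Q(sqrt(d)) with d squarefree: disc(K) = d if d = 1 mod 4, and disc(K) = 4d if d = 2 or 3 mod 4.
Here d = -457, and d mod 4 = 3.
d = 3 mod 4, not 1 (O_K = Z[sqrt(d)]), so disc(K) = 4d = 4 * (-457) = -1828

-1828


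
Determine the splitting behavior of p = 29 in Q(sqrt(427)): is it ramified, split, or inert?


K = Q(sqrt(427)). Since d mod 4 = 3, disc(K) = 1708.
Check p | disc: 1708 mod 29 = 26.
p does not divide disc. Compute Legendre symbol (d/p):
21^((29-1)/2) mod 29 = -1
(d/p) = -1, so p is inert: (p) stays prime with e=1, f=2, g=1.
Therefore p is inert.

inert


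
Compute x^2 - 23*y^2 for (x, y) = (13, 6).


x^2 - d*y^2
= 13^2 - 23*6^2
= 169 - 828
= -659

-659


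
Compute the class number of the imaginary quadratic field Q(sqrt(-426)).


K = Q(sqrt(-426)). d mod 4 = 2, so D = disc(K) = 4d = -1704
h(K) equals the number of primitive reduced positive-definite forms (a, b, c) = a*x^2 + b*x*y + c*y^2 with b^2 - 4ac = D,
where reduced means |b| <= a <= c, with b >= 0 whenever |b| = a or a = c, and primitive means gcd(a, b, c) = 1.
Reduced forces 3a^2 <= |D| = 1704, so 1 <= a <= 23; b must have the parity of D, and c = (b^2 - D)/(4a) must be an integer >= a.
Enumerate a = 1..23, b in [-a, a]:
  a=1: (1, 0, 426)  [1]
  a=2: (2, 0, 213)  [1]
  a=3: (3, 0, 142)  [1]
  a=4: none
  a=5: (5, -4, 86), (5, 4, 86)  [2]
  a=6: (6, 0, 71)  [1]
  a=7: (7, -2, 61), (7, 2, 61)  [2]
  a=8..9: none
  a=10: (10, -4, 43), (10, 4, 43)  [2]
  a=11: (11, -10, 41), (11, 10, 41)  [2]
  a=12: none
  a=13: (13, -8, 34), (13, 8, 34)  [2]
  a=14: (14, -12, 33), (14, 12, 33)  [2]
  a=15: (15, -6, 29), (15, 6, 29)  [2]
  a=16: none
  a=17: (17, -8, 26), (17, 8, 26)  [2]
  a=18: none
  a=19: (19, -14, 25), (19, 14, 25)  [2]
  a=20: none
  a=21: (21, -12, 22), (21, 12, 22)  [2]
  a=22..23: none
Total reduced forms: 1 + 1 + 1 + 2 + 1 + 2 + 2 + 2 + 2 + 2 + 2 + 2 + 2 + 2 = 24
h = 24

24


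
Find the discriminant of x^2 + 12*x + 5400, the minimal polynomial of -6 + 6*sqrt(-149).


The element -6 + 6*sqrt(-149) has minimal polynomial:
x^2 + 12*x + 5400
Discriminant = (12)^2 - 4*(5400)
= 144 - 21600
= -21456

-21456


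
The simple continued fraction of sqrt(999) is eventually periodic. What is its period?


Run the CF algorithm for sqrt(999).
a_0 = floor(sqrt(999)) = 31; set m_0=0, q_0=1.
Recurrence: m' = q*a - m,  q' = (d - m'^2)/q,  a' = floor((a_0 + m')/q').
  step 1: m=31, q=38, a=1
  step 2: m=7, q=25, a=1
  step 3: m=18, q=27, a=1
  step 4: m=9, q=34, a=1
  step 5: m=25, q=11, a=5
  step 6: m=30, q=9, a=6
  step 7: m=24, q=47, a=1
  step 8: m=23, q=10, a=5
  step 9: m=27, q=27, a=2
  step 10: m=27, q=10, a=5
  step 11: m=23, q=47, a=1
  step 12: m=24, q=9, a=6
  step 13: m=30, q=11, a=5
  step 14: m=25, q=34, a=1
  step 15: m=9, q=27, a=1
  step 16: m=18, q=25, a=1
  step 17: m=7, q=38, a=1
  step 18: m=31, q=1, a=62
a_18 = 2*a_0 = 62, so the period closes here.
sqrt(999) = [31; 1, 1, 1, 1, 5, 6, 1, 5, 2, 5, 1, 6, 5, 1, 1, 1, 1, 62]
Period length = 18

18


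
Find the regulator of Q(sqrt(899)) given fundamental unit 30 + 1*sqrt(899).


epsilon = 30 + 1*sqrt(899)
= 59.9833
R = ln(59.9833)
= 4.0941

4.0941


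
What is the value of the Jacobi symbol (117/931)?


Compute (117/931) via quadratic reciprocity:
  reciprocity: (117/931) -> +(931/117)
  reduce: (112/117)
  pull out 2: (2/117) = -1  (since 117 mod 8 = 5)
  pull out 2: (2/117) = -1  (since 117 mod 8 = 5)
  pull out 2: (2/117) = -1  (since 117 mod 8 = 5)
  pull out 2: (2/117) = -1  (since 117 mod 8 = 5)
  reciprocity: (7/117) -> +(117/7)
  reduce: (5/7)
  reciprocity: (5/7) -> +(7/5)
  reduce: (2/5)
  pull out 2: (2/5) = -1  (since 5 mod 8 = 5)
  (1/5) = 1
Product of signs = -1

-1


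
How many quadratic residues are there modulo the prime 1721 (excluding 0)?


For prime p, the number of non-zero quadratic residues is (p-1)/2.
= (1721-1)/2
= 860

860


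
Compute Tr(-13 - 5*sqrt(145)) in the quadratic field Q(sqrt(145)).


Tr(a + b*sqrt(d)) = (a + b*sqrt(d)) + (a - b*sqrt(d)) = 2a
= 2 * (-13)
= -26

-26


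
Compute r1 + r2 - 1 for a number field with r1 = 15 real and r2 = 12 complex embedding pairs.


By Dirichlet's unit theorem:
rank = r1 + r2 - 1
= 15 + 12 - 1
= 26

26


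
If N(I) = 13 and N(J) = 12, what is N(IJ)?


N(IJ) = N(I) * N(J)
= 13 * 12
= 156

156


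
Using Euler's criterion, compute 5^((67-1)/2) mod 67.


p = 67 is prime and the exponent is (p-1)/2 = 33, so by Euler's criterion 5^33 = (5/67) = +1 or -1 mod 67.
Compute by square-and-multiply:
  33 = 32 + 1 (binary 100001)
  Repeated squaring mod 67: 5^1 = 5, 5^2 = 25, 5^4 = 22, 5^8 = 15, 5^16 = 24, 5^32 = 40
  5^33 = 5^32 * 5^1 = 40 * 5 mod 67
    40 * 5 = 200 = 66 mod 67
  5^33 = 66 mod 67
Result 66 = p - 1 = -1 mod 67: 5 is a quadratic non-residue mod 67. As a residue in [0, p-1] the value is 66.
5^33 mod 67 = 66

66


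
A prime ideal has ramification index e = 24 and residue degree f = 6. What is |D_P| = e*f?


|D_P| = e * f
= 24 * 6
= 144

144


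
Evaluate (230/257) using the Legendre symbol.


p = 257 is prime, so compute (230/257) with the reciprocity algorithm (Jacobi-symbol steps: pull out 2s via (2/n), flip via reciprocity, reduce):
  pull out 2: (2/257) = +1  (since 257 mod 8 = 1)
  reciprocity: (115/257) -> +(257/115)
  reduce: (27/115)
  reciprocity: (27/115) -> -(115/27)
  reduce: (7/27)
  reciprocity: (7/27) -> -(27/7)
  reduce: (6/7)
  pull out 2: (2/7) = +1  (since 7 mod 8 = 7)
  reciprocity: (3/7) -> -(7/3)
  reduce: (1/3)
  (1/3) = 1
Product of signs = -1
(230/257) = -1

-1


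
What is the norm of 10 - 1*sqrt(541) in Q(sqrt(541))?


N(a + b*sqrt(d)) = a^2 - d*b^2
= (10)^2 - (541)*(-1)^2
= 100 - 541
= -441

-441


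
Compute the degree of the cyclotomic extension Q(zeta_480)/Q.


The degree equals Euler's totient phi(480).
480 = 2^5 * 3 * 5
phi(480) = 128

128


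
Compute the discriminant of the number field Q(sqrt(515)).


For K = Q(sqrt(d)) with d squarefree: disc(K) = d if d = 1 mod 4, and disc(K) = 4d if d = 2 or 3 mod 4.
Here d = 515, and d mod 4 = 3.
d = 3 mod 4, not 1 (O_K = Z[sqrt(d)]), so disc(K) = 4d = 4 * (515) = 2060

2060


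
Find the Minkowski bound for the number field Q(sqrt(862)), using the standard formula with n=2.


d = 862, d mod 4 = 2, so disc(K) = 4d = 3448; |disc(K)| = 3448
Real quadratic field, so n = 2, s = r2 = 0, r1 = 2
M = (n!/n^n) * (4/pi)^s * sqrt(|disc(K)|) = (2!/2^2) * (4/pi)^0 * sqrt(3448)
= 0.5 * 1.000000 * 58.719673
= 29.3598

29.3598


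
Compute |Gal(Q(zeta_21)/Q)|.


|Gal(Q(zeta_21)/Q)| = phi(21)
= 12

12


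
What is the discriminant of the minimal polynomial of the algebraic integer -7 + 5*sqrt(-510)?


The element -7 + 5*sqrt(-510) has minimal polynomial:
x^2 + 14*x + 12799
Discriminant = (14)^2 - 4*(12799)
= 196 - 51196
= -51000

-51000


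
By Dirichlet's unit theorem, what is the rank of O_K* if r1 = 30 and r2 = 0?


By Dirichlet's unit theorem:
rank = r1 + r2 - 1
= 30 + 0 - 1
= 29

29


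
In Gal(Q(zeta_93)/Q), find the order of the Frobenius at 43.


The Frobenius at p in Gal(Q(zeta_n)/Q) = (Z/nZ)* is the class of p, so its order is ord_93(43), the smallest k >= 1 with 43^k = 1 mod 93.
n = 93 = 3 * 31, phi(93) = 60; the order divides phi(n).
Divisors of 60: 1, 2, 3, 4, 5, 6, 10, 12, 15, 20, 30, 60
Repeated squaring mod 93: 43^1 = 43, 43^2 = 82, 43^4 = 28, 43^8 = 40, 43^16 = 19, 43^32 = 82
Test divisors in increasing order:
  k=1: 43^1 = 43 mod 93
  k=2: 43^2 = 82 mod 93
  k=3: 43^3 = 82 * 43 = 85 mod 93
  k=4: 43^4 = 28 mod 93
  k=5: 43^5 = 28 * 43 = 88 mod 93
  k=6: 43^6 = 28 * 82 = 64 mod 93
  k=10: 43^10 = 40 * 82 = 25 mod 93
  k=12: 43^12 = 40 * 28 = 4 mod 93
  k=15: 43^15 = 40 * 28 * 82 * 43 = 61 mod 93
  k=20: 43^20 = 19 * 28 = 67 mod 93
  k=30: 43^30 = 19 * 40 * 28 * 82 = 1 mod 93  <- first divisor giving 1
Order = 30

30


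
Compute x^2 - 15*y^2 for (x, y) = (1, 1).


x^2 - d*y^2
= 1^2 - 15*1^2
= 1 - 15
= -14

-14


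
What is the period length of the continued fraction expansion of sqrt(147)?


Run the CF algorithm for sqrt(147).
a_0 = floor(sqrt(147)) = 12; set m_0=0, q_0=1.
Recurrence: m' = q*a - m,  q' = (d - m'^2)/q,  a' = floor((a_0 + m')/q').
  step 1: m=12, q=3, a=8
  step 2: m=12, q=1, a=24
a_2 = 2*a_0 = 24, so the period closes here.
sqrt(147) = [12; 8, 24]
Period length = 2

2


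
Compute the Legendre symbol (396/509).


p = 509 is prime, so compute (396/509) with the reciprocity algorithm (Jacobi-symbol steps: pull out 2s via (2/n), flip via reciprocity, reduce):
  pull out 2: (2/509) = -1  (since 509 mod 8 = 5)
  pull out 2: (2/509) = -1  (since 509 mod 8 = 5)
  reciprocity: (99/509) -> +(509/99)
  reduce: (14/99)
  pull out 2: (2/99) = -1  (since 99 mod 8 = 3)
  reciprocity: (7/99) -> -(99/7)
  reduce: (1/7)
  (1/7) = 1
Product of signs = 1
(396/509) = 1

1


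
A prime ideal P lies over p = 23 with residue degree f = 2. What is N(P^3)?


N(P^a) = p^(a*f)
= 23^(3*2)
= 23^6
= 148035889

148035889


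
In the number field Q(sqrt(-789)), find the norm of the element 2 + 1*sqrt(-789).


N(a + b*sqrt(d)) = a^2 - d*b^2
= (2)^2 - (-789)*(1)^2
= 4 + 789
= 793

793


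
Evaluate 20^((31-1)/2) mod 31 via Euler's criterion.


p = 31 is prime and the exponent is (p-1)/2 = 15, so by Euler's criterion 20^15 = (20/31) = +1 or -1 mod 31.
Compute by square-and-multiply:
  15 = 8 + 4 + 2 + 1 (binary 1111)
  Repeated squaring mod 31: 20^1 = 20, 20^2 = 28, 20^4 = 9, 20^8 = 19
  20^15 = 20^8 * 20^4 * 20^2 * 20^1 = 19 * 9 * 28 * 20 mod 31
    19 * 9 = 171 = 16 mod 31
    16 * 28 = 448 = 14 mod 31
    14 * 20 = 280 = 1 mod 31
  20^15 = 1 mod 31
Result 1: 20 is a quadratic residue mod 31.
20^15 mod 31 = 1

1


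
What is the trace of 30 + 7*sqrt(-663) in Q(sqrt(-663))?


Tr(a + b*sqrt(d)) = (a + b*sqrt(d)) + (a - b*sqrt(d)) = 2a
= 2 * (30)
= 60

60


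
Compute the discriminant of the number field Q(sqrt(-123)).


For K = Q(sqrt(d)) with d squarefree: disc(K) = d if d = 1 mod 4, and disc(K) = 4d if d = 2 or 3 mod 4.
Here d = -123, and d mod 4 = 1.
d = 1 mod 4 (O_K = Z[(1+sqrt(d))/2]), so disc(K) = d = -123

-123


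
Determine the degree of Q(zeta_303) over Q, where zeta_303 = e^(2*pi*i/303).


The degree equals Euler's totient phi(303).
303 = 3 * 101
phi(303) = 200

200


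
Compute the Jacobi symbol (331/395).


Compute (331/395) via quadratic reciprocity:
  reciprocity: (331/395) -> -(395/331)
  reduce: (64/331)
  pull out 2: (2/331) = -1  (since 331 mod 8 = 3)
  pull out 2: (2/331) = -1  (since 331 mod 8 = 3)
  pull out 2: (2/331) = -1  (since 331 mod 8 = 3)
  pull out 2: (2/331) = -1  (since 331 mod 8 = 3)
  pull out 2: (2/331) = -1  (since 331 mod 8 = 3)
  pull out 2: (2/331) = -1  (since 331 mod 8 = 3)
  (1/331) = 1
Product of signs = -1

-1


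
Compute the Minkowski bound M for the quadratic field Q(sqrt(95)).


d = 95, d mod 4 = 3, so disc(K) = 4d = 380; |disc(K)| = 380
Real quadratic field, so n = 2, s = r2 = 0, r1 = 2
M = (n!/n^n) * (4/pi)^s * sqrt(|disc(K)|) = (2!/2^2) * (4/pi)^0 * sqrt(380)
= 0.5 * 1.000000 * 19.493589
= 9.7468

9.7468


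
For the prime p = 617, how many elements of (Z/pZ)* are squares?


For prime p, the number of non-zero quadratic residues is (p-1)/2.
= (617-1)/2
= 308

308


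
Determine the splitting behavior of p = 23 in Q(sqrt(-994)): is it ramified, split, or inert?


K = Q(sqrt(-994)). Since d mod 4 = 2, disc(K) = -3976.
Check p | disc: -3976 mod 23 = 3.
p does not divide disc. Compute Legendre symbol (d/p):
18^((23-1)/2) mod 23 = 1
(d/p) = 1, so p splits: (p) = P*P' with e=1, f=1, g=2.
Therefore p is split.

split


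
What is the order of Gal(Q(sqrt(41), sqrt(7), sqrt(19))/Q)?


The 3 square roots of distinct primes are multiplicatively independent over Q,
so [K:Q] = 2^3 and Gal(K/Q) is isomorphic to (Z/2Z)^3.
|Gal| = 2^3 = 8

8


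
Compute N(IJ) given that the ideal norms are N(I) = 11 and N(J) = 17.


N(IJ) = N(I) * N(J)
= 11 * 17
= 187

187


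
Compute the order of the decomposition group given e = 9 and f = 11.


|D_P| = e * f
= 9 * 11
= 99

99


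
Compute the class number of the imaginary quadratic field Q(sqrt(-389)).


K = Q(sqrt(-389)). d mod 4 = 3, so D = disc(K) = 4d = -1556
h(K) equals the number of primitive reduced positive-definite forms (a, b, c) = a*x^2 + b*x*y + c*y^2 with b^2 - 4ac = D,
where reduced means |b| <= a <= c, with b >= 0 whenever |b| = a or a = c, and primitive means gcd(a, b, c) = 1.
Reduced forces 3a^2 <= |D| = 1556, so 1 <= a <= 22; b must have the parity of D, and c = (b^2 - D)/(4a) must be an integer >= a.
Enumerate a = 1..22, b in [-a, a]:
  a=1: (1, 0, 389)  [1]
  a=2: (2, 2, 195)  [1]
  a=3: (3, -2, 130), (3, 2, 130)  [2]
  a=4: none
  a=5: (5, -2, 78), (5, 2, 78)  [2]
  a=6: (6, -2, 65), (6, 2, 65)  [2]
  a=7..8: none
  a=9: (9, -8, 45), (9, 8, 45)  [2]
  a=10: (10, -2, 39), (10, 2, 39)  [2]
  a=11..12: none
  a=13: (13, -2, 30), (13, 2, 30)  [2]
  a=14: none
  a=15: (15, -8, 27), (15, -2, 26), (15, 2, 26), (15, 8, 27)  [4]
  a=16: none
  a=17: (17, -12, 25), (17, 12, 25)  [2]
  a=18: (18, -10, 23), (18, 10, 23)  [2]
  a=19..22: none
Total reduced forms: 1 + 1 + 2 + 2 + 2 + 2 + 2 + 2 + 4 + 2 + 2 = 22
h = 22

22


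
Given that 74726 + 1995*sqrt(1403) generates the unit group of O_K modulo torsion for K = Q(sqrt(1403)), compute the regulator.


epsilon = 74726 + 1995*sqrt(1403)
= 149452.0000
R = ln(149452.0000)
= 11.9147

11.9147


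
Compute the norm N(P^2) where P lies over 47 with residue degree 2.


N(P^a) = p^(a*f)
= 47^(2*2)
= 47^4
= 4879681

4879681


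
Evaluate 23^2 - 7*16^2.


x^2 - d*y^2
= 23^2 - 7*16^2
= 529 - 1792
= -1263

-1263


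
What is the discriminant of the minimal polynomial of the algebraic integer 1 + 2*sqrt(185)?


The element 1 + 2*sqrt(185) has minimal polynomial:
x^2 - 2*x - 739
Discriminant = (-2)^2 - 4*(-739)
= 4 + 2956
= 2960

2960


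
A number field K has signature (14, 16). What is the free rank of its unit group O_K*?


By Dirichlet's unit theorem:
rank = r1 + r2 - 1
= 14 + 16 - 1
= 29

29


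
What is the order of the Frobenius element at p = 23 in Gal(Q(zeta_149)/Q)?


The Frobenius at p in Gal(Q(zeta_n)/Q) = (Z/nZ)* is the class of p, so its order is ord_149(23), the smallest k >= 1 with 23^k = 1 mod 149.
n = 149 = 149, phi(149) = 148; the order divides phi(n).
Divisors of 148: 1, 2, 4, 37, 74, 148
Repeated squaring mod 149: 23^1 = 23, 23^2 = 82, 23^4 = 19, 23^8 = 63, 23^16 = 95, 23^32 = 85, 23^64 = 73, 23^128 = 114
Test divisors in increasing order:
  k=1: 23^1 = 23 mod 149
  k=2: 23^2 = 82 mod 149
  k=4: 23^4 = 19 mod 149
  k=37: 23^37 = 85 * 19 * 23 = 44 mod 149
  k=74: 23^74 = 73 * 63 * 82 = 148 mod 149
  k=148: 23^148 = 114 * 95 * 19 = 1 mod 149  <- first divisor giving 1
Order = 148

148


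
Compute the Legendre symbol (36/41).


p = 41 is prime, so compute (36/41) with the reciprocity algorithm (Jacobi-symbol steps: pull out 2s via (2/n), flip via reciprocity, reduce):
  pull out 2: (2/41) = +1  (since 41 mod 8 = 1)
  pull out 2: (2/41) = +1  (since 41 mod 8 = 1)
  reciprocity: (9/41) -> +(41/9)
  reduce: (5/9)
  reciprocity: (5/9) -> +(9/5)
  reduce: (4/5)
  pull out 2: (2/5) = -1  (since 5 mod 8 = 5)
  pull out 2: (2/5) = -1  (since 5 mod 8 = 5)
  (1/5) = 1
Product of signs = 1
(36/41) = 1

1


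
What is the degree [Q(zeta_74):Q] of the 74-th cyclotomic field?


The degree equals Euler's totient phi(74).
74 = 2 * 37
phi(74) = 36

36


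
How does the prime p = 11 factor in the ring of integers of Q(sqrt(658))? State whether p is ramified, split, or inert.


K = Q(sqrt(658)). Since d mod 4 = 2, disc(K) = 2632.
Check p | disc: 2632 mod 11 = 3.
p does not divide disc. Compute Legendre symbol (d/p):
9^((11-1)/2) mod 11 = 1
(d/p) = 1, so p splits: (p) = P*P' with e=1, f=1, g=2.
Therefore p is split.

split


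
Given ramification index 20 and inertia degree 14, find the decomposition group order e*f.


|D_P| = e * f
= 20 * 14
= 280

280


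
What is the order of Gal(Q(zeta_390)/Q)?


|Gal(Q(zeta_390)/Q)| = phi(390)
= 96

96


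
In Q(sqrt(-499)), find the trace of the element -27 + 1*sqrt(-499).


Tr(a + b*sqrt(d)) = (a + b*sqrt(d)) + (a - b*sqrt(d)) = 2a
= 2 * (-27)
= -54

-54


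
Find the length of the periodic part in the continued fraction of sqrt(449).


Run the CF algorithm for sqrt(449).
a_0 = floor(sqrt(449)) = 21; set m_0=0, q_0=1.
Recurrence: m' = q*a - m,  q' = (d - m'^2)/q,  a' = floor((a_0 + m')/q').
  step 1: m=21, q=8, a=5
  step 2: m=19, q=11, a=3
  step 3: m=14, q=23, a=1
  step 4: m=9, q=16, a=1
  step 5: m=7, q=25, a=1
  step 6: m=18, q=5, a=7
  step 7: m=17, q=32, a=1
  step 8: m=15, q=7, a=5
  step 9: m=20, q=7, a=5
  step 10: m=15, q=32, a=1
  step 11: m=17, q=5, a=7
  step 12: m=18, q=25, a=1
  step 13: m=7, q=16, a=1
  step 14: m=9, q=23, a=1
  step 15: m=14, q=11, a=3
  step 16: m=19, q=8, a=5
  step 17: m=21, q=1, a=42
a_17 = 2*a_0 = 42, so the period closes here.
sqrt(449) = [21; 5, 3, 1, 1, 1, 7, 1, 5, 5, 1, 7, 1, 1, 1, 3, 5, 42]
Period length = 17

17


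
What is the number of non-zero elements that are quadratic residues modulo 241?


For prime p, the number of non-zero quadratic residues is (p-1)/2.
= (241-1)/2
= 120

120


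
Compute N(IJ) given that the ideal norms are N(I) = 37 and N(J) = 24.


N(IJ) = N(I) * N(J)
= 37 * 24
= 888

888


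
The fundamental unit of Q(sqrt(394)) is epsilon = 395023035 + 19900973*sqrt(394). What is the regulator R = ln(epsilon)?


epsilon = 395023035 + 19900973*sqrt(394)
= 7.9005e+08
R = ln(7.9005e+08)
= 20.4876

20.4876


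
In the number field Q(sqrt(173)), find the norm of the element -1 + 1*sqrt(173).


N(a + b*sqrt(d)) = a^2 - d*b^2
= (-1)^2 - (173)*(1)^2
= 1 - 173
= -172

-172


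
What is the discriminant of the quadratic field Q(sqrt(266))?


For K = Q(sqrt(d)) with d squarefree: disc(K) = d if d = 1 mod 4, and disc(K) = 4d if d = 2 or 3 mod 4.
Here d = 266, and d mod 4 = 2.
d = 2 mod 4, not 1 (O_K = Z[sqrt(d)]), so disc(K) = 4d = 4 * (266) = 1064

1064


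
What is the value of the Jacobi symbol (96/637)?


Compute (96/637) via quadratic reciprocity:
  pull out 2: (2/637) = -1  (since 637 mod 8 = 5)
  pull out 2: (2/637) = -1  (since 637 mod 8 = 5)
  pull out 2: (2/637) = -1  (since 637 mod 8 = 5)
  pull out 2: (2/637) = -1  (since 637 mod 8 = 5)
  pull out 2: (2/637) = -1  (since 637 mod 8 = 5)
  reciprocity: (3/637) -> +(637/3)
  reduce: (1/3)
  (1/3) = 1
Product of signs = -1

-1


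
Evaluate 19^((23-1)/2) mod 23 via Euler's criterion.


p = 23 is prime and the exponent is (p-1)/2 = 11, so by Euler's criterion 19^11 = (19/23) = +1 or -1 mod 23.
Compute by square-and-multiply:
  11 = 8 + 2 + 1 (binary 1011)
  Repeated squaring mod 23: 19^1 = 19, 19^2 = 16, 19^4 = 3, 19^8 = 9
  19^11 = 19^8 * 19^2 * 19^1 = 9 * 16 * 19 mod 23
    9 * 16 = 144 = 6 mod 23
    6 * 19 = 114 = 22 mod 23
  19^11 = 22 mod 23
Result 22 = p - 1 = -1 mod 23: 19 is a quadratic non-residue mod 23. As a residue in [0, p-1] the value is 22.
19^11 mod 23 = 22

22


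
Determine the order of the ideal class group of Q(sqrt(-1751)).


K = Q(sqrt(-1751)). d mod 4 = 1, so D = disc(K) = d = -1751
h(K) equals the number of primitive reduced positive-definite forms (a, b, c) = a*x^2 + b*x*y + c*y^2 with b^2 - 4ac = D,
where reduced means |b| <= a <= c, with b >= 0 whenever |b| = a or a = c, and primitive means gcd(a, b, c) = 1.
Reduced forces 3a^2 <= |D| = 1751, so 1 <= a <= 24; b must have the parity of D, and c = (b^2 - D)/(4a) must be an integer >= a.
Enumerate a = 1..24, b in [-a, a]:
  a=1: (1, 1, 438)  [1]
  a=2: (2, -1, 219), (2, 1, 219)  [2]
  a=3: (3, -1, 146), (3, 1, 146)  [2]
  a=4: (4, -3, 110), (4, 3, 110)  [2]
  a=5: (5, -3, 88), (5, 3, 88)  [2]
  a=6: (6, -5, 74), (6, -1, 73), (6, 1, 73), (6, 5, 74)  [4]
  a=7: none
  a=8: (8, -3, 55), (8, 3, 55)  [2]
  a=9: (9, -7, 50), (9, 7, 50)  [2]
  a=10: (10, -7, 45), (10, -3, 44), (10, 3, 44), (10, 7, 45)  [4]
  a=11: (11, -3, 40), (11, 3, 40)  [2]
  a=12: (12, -11, 39), (12, -5, 37), (12, 5, 37), (12, 11, 39)  [4]
  a=13: (13, -11, 36), (13, 11, 36)  [2]
  a=14: none
  a=15: (15, -13, 32), (15, -7, 30), (15, 7, 30), (15, 13, 32)  [4]
  a=16: (16, -13, 30), (16, 13, 30)  [2]
  a=17: (17, 17, 30)  [1]
  a=18: (18, -11, 26), (18, -7, 25), (18, 7, 25), (18, 11, 26)  [4]
  a=19: (19, -15, 26), (19, 15, 26)  [2]
  a=20: (20, -13, 24), (20, -3, 22), (20, 3, 22), (20, 13, 24)  [4]
  a=21: none
  a=22: (22, -19, 24), (22, 19, 24)  [2]
  a=23..24: none
Total reduced forms: 1 + 2 + 2 + 2 + 2 + 4 + 2 + 2 + 4 + 2 + 4 + 2 + 4 + 2 + 1 + 4 + 2 + 4 + 2 = 48
h = 48

48


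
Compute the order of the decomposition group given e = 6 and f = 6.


|D_P| = e * f
= 6 * 6
= 36

36


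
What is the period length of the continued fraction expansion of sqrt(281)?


Run the CF algorithm for sqrt(281).
a_0 = floor(sqrt(281)) = 16; set m_0=0, q_0=1.
Recurrence: m' = q*a - m,  q' = (d - m'^2)/q,  a' = floor((a_0 + m')/q').
  step 1: m=16, q=25, a=1
  step 2: m=9, q=8, a=3
  step 3: m=15, q=7, a=4
  step 4: m=13, q=16, a=1
  step 5: m=3, q=17, a=1
  step 6: m=14, q=5, a=6
  step 7: m=16, q=5, a=6
  step 8: m=14, q=17, a=1
  step 9: m=3, q=16, a=1
  step 10: m=13, q=7, a=4
  step 11: m=15, q=8, a=3
  step 12: m=9, q=25, a=1
  step 13: m=16, q=1, a=32
a_13 = 2*a_0 = 32, so the period closes here.
sqrt(281) = [16; 1, 3, 4, 1, 1, 6, 6, 1, 1, 4, 3, 1, 32]
Period length = 13

13


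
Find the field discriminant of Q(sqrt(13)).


For K = Q(sqrt(d)) with d squarefree: disc(K) = d if d = 1 mod 4, and disc(K) = 4d if d = 2 or 3 mod 4.
Here d = 13, and d mod 4 = 1.
d = 1 mod 4 (O_K = Z[(1+sqrt(d))/2]), so disc(K) = d = 13

13


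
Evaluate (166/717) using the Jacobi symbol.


Compute (166/717) via quadratic reciprocity:
  pull out 2: (2/717) = -1  (since 717 mod 8 = 5)
  reciprocity: (83/717) -> +(717/83)
  reduce: (53/83)
  reciprocity: (53/83) -> +(83/53)
  reduce: (30/53)
  pull out 2: (2/53) = -1  (since 53 mod 8 = 5)
  reciprocity: (15/53) -> +(53/15)
  reduce: (8/15)
  pull out 2: (2/15) = +1  (since 15 mod 8 = 7)
  pull out 2: (2/15) = +1  (since 15 mod 8 = 7)
  pull out 2: (2/15) = +1  (since 15 mod 8 = 7)
  (1/15) = 1
Product of signs = 1

1


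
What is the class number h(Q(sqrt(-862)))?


K = Q(sqrt(-862)). d mod 4 = 2, so D = disc(K) = 4d = -3448
h(K) equals the number of primitive reduced positive-definite forms (a, b, c) = a*x^2 + b*x*y + c*y^2 with b^2 - 4ac = D,
where reduced means |b| <= a <= c, with b >= 0 whenever |b| = a or a = c, and primitive means gcd(a, b, c) = 1.
Reduced forces 3a^2 <= |D| = 3448, so 1 <= a <= 33; b must have the parity of D, and c = (b^2 - D)/(4a) must be an integer >= a.
Enumerate a = 1..33, b in [-a, a]:
  a=1: (1, 0, 862)  [1]
  a=2: (2, 0, 431)  [1]
  a=3..12: none
  a=13: (13, -6, 67), (13, 6, 67)  [2]
  a=14..22: none
  a=23: (23, -18, 41), (23, 18, 41)  [2]
  a=24..25: none
  a=26: (26, -20, 37), (26, 20, 37)  [2]
  a=27..33: none
Total reduced forms: 1 + 1 + 2 + 2 + 2 = 8
h = 8

8


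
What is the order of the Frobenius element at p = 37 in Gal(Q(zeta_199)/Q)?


The Frobenius at p in Gal(Q(zeta_n)/Q) = (Z/nZ)* is the class of p, so its order is ord_199(37), the smallest k >= 1 with 37^k = 1 mod 199.
n = 199 = 199, phi(199) = 198; the order divides phi(n).
Divisors of 198: 1, 2, 3, 6, 9, 11, 18, 22, 33, 66, 99, 198
Repeated squaring mod 199: 37^1 = 37, 37^2 = 175, 37^4 = 178, 37^8 = 43, 37^16 = 58, 37^32 = 180, 37^64 = 162, 37^128 = 175
Test divisors in increasing order:
  k=1: 37^1 = 37 mod 199
  k=2: 37^2 = 175 mod 199
  k=3: 37^3 = 175 * 37 = 107 mod 199
  k=6: 37^6 = 178 * 175 = 106 mod 199
  k=9: 37^9 = 43 * 37 = 198 mod 199
  k=11: 37^11 = 43 * 175 * 37 = 24 mod 199
  k=18: 37^18 = 58 * 175 = 1 mod 199  <- first divisor giving 1
Order = 18

18


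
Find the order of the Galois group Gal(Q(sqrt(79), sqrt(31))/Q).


The 2 square roots of distinct primes are multiplicatively independent over Q,
so [K:Q] = 2^2 and Gal(K/Q) is isomorphic to (Z/2Z)^2.
|Gal| = 2^2 = 4

4


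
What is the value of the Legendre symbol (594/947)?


p = 947 is prime, so compute (594/947) with the reciprocity algorithm (Jacobi-symbol steps: pull out 2s via (2/n), flip via reciprocity, reduce):
  pull out 2: (2/947) = -1  (since 947 mod 8 = 3)
  reciprocity: (297/947) -> +(947/297)
  reduce: (56/297)
  pull out 2: (2/297) = +1  (since 297 mod 8 = 1)
  pull out 2: (2/297) = +1  (since 297 mod 8 = 1)
  pull out 2: (2/297) = +1  (since 297 mod 8 = 1)
  reciprocity: (7/297) -> +(297/7)
  reduce: (3/7)
  reciprocity: (3/7) -> -(7/3)
  reduce: (1/3)
  (1/3) = 1
Product of signs = 1
(594/947) = 1

1


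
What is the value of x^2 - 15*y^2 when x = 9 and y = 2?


x^2 - d*y^2
= 9^2 - 15*2^2
= 81 - 60
= 21

21


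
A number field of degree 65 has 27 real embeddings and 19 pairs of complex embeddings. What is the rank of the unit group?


By Dirichlet's unit theorem:
rank = r1 + r2 - 1
= 27 + 19 - 1
= 45

45


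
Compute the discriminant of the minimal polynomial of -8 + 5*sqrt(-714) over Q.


The element -8 + 5*sqrt(-714) has minimal polynomial:
x^2 + 16*x + 17914
Discriminant = (16)^2 - 4*(17914)
= 256 - 71656
= -71400

-71400


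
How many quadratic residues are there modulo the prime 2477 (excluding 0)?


For prime p, the number of non-zero quadratic residues is (p-1)/2.
= (2477-1)/2
= 1238

1238


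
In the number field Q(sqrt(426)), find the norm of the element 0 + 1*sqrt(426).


N(a + b*sqrt(d)) = a^2 - d*b^2
= (0)^2 - (426)*(1)^2
= 0 - 426
= -426

-426


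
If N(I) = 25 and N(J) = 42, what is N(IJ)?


N(IJ) = N(I) * N(J)
= 25 * 42
= 1050

1050


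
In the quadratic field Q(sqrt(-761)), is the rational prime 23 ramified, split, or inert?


K = Q(sqrt(-761)). Since d mod 4 = 3, disc(K) = -3044.
Check p | disc: -3044 mod 23 = 15.
p does not divide disc. Compute Legendre symbol (d/p):
21^((23-1)/2) mod 23 = -1
(d/p) = -1, so p is inert: (p) stays prime with e=1, f=2, g=1.
Therefore p is inert.

inert


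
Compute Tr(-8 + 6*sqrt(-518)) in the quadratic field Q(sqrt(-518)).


Tr(a + b*sqrt(d)) = (a + b*sqrt(d)) + (a - b*sqrt(d)) = 2a
= 2 * (-8)
= -16

-16


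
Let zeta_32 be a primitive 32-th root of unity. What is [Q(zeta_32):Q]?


The degree equals Euler's totient phi(32).
32 = 2^5
phi(32) = 16

16


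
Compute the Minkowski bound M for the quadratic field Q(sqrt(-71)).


d = -71, d mod 4 = 1, so disc(K) = d = -71; |disc(K)| = 71
Imaginary quadratic field, so n = 2, s = r2 = 1, r1 = 0
M = (n!/n^n) * (4/pi)^s * sqrt(|disc(K)|) = (2!/2^2) * (4/pi)^1 * sqrt(71)
= 0.5 * 1.273240 * 8.426150
= 5.3643

5.3643


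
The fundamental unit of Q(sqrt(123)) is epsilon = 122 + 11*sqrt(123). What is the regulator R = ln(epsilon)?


epsilon = 122 + 11*sqrt(123)
= 243.9959
R = ln(243.9959)
= 5.4972

5.4972
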